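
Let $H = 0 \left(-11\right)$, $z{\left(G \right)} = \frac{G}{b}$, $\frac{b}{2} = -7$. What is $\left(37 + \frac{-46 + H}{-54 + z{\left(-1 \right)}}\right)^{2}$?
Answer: $\frac{816759241}{570025} \approx 1432.8$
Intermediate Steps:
$b = -14$ ($b = 2 \left(-7\right) = -14$)
$z{\left(G \right)} = - \frac{G}{14}$ ($z{\left(G \right)} = \frac{G}{-14} = G \left(- \frac{1}{14}\right) = - \frac{G}{14}$)
$H = 0$
$\left(37 + \frac{-46 + H}{-54 + z{\left(-1 \right)}}\right)^{2} = \left(37 + \frac{-46 + 0}{-54 - - \frac{1}{14}}\right)^{2} = \left(37 - \frac{46}{-54 + \frac{1}{14}}\right)^{2} = \left(37 - \frac{46}{- \frac{755}{14}}\right)^{2} = \left(37 - - \frac{644}{755}\right)^{2} = \left(37 + \frac{644}{755}\right)^{2} = \left(\frac{28579}{755}\right)^{2} = \frac{816759241}{570025}$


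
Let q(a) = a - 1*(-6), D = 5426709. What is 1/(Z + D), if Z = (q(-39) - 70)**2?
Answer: 1/5437318 ≈ 1.8391e-7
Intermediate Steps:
q(a) = 6 + a (q(a) = a + 6 = 6 + a)
Z = 10609 (Z = ((6 - 39) - 70)**2 = (-33 - 70)**2 = (-103)**2 = 10609)
1/(Z + D) = 1/(10609 + 5426709) = 1/5437318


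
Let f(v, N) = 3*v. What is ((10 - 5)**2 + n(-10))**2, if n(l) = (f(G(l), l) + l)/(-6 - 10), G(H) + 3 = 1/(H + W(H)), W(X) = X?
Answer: 70274689/102400 ≈ 686.28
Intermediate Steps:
G(H) = -3 + 1/(2*H) (G(H) = -3 + 1/(H + H) = -3 + 1/(2*H))
n(l) = 9/16 - 3/(32*l) - l/16 (n(l) = (3*(-3 + 1/(2*l)) + l)/(-6 - 10) = ((-9 + 3/(2*l)) + l)/(-16) = (-9 + l + 3/(2*l))*(-1/16) = 9/16 - 3/(32*l) - l/16)
((10 - 5)**2 + n(-10))**2 = ((10 - 5)**2 + (9/16 - 3/32/(-10) - 1/16*(-10)))**2 = (5**2 + (9/16 - 3/32*(-1/10) + 5/8))**2 = (25 + (9/16 + 3/320 + 5/8))**2 = (25 + 383/320)**2 = (8383/320)**2 = 70274689/102400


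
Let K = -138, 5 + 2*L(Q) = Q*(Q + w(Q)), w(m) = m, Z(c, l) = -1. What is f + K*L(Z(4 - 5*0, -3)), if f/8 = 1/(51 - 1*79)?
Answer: 1447/7 ≈ 206.71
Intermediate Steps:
L(Q) = -5/2 + Q² (L(Q) = -5/2 + (Q*(Q + Q))/2 = -5/2 + (Q*(2*Q))/2 = -5/2 + (2*Q²)/2 = -5/2 + Q²)
f = -2/7 (f = 8/(51 - 1*79) = 8/(51 - 79) = 8/(-28) = 8*(-1/28) = -2/7 ≈ -0.28571)
f + K*L(Z(4 - 5*0, -3)) = -2/7 - 138*(-5/2 + (-1)²) = -2/7 - 138*(-5/2 + 1) = -2/7 - 138*(-3/2) = -2/7 + 207 = 1447/7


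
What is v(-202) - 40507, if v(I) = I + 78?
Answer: -40631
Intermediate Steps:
v(I) = 78 + I
v(-202) - 40507 = (78 - 202) - 40507 = -124 - 40507 = -40631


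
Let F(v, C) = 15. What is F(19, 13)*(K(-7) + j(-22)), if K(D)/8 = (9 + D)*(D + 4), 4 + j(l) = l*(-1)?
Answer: -450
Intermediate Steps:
j(l) = -4 - l (j(l) = -4 + l*(-1) = -4 - l)
K(D) = 8*(4 + D)*(9 + D) (K(D) = 8*((9 + D)*(D + 4)) = 8*((9 + D)*(4 + D)) = 8*((4 + D)*(9 + D)) = 8*(4 + D)*(9 + D))
F(19, 13)*(K(-7) + j(-22)) = 15*((288 + 8*(-7)² + 104*(-7)) + (-4 - 1*(-22))) = 15*((288 + 8*49 - 728) + (-4 + 22)) = 15*((288 + 392 - 728) + 18) = 15*(-48 + 18) = 15*(-30) = -450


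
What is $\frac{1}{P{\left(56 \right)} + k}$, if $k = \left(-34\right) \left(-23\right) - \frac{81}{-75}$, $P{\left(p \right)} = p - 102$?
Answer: $\frac{25}{18427} \approx 0.0013567$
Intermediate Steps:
$P{\left(p \right)} = -102 + p$
$k = \frac{19577}{25}$ ($k = 782 - - \frac{27}{25} = 782 + \frac{27}{25} = \frac{19577}{25} \approx 783.08$)
$\frac{1}{P{\left(56 \right)} + k} = \frac{1}{\left(-102 + 56\right) + \frac{19577}{25}} = \frac{1}{-46 + \frac{19577}{25}} = \frac{1}{\frac{18427}{25}} = \frac{25}{18427}$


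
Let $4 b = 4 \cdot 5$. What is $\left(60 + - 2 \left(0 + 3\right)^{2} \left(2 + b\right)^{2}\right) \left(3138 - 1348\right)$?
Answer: $-1471380$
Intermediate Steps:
$b = 5$ ($b = \frac{4 \cdot 5}{4} = \frac{1}{4} \cdot 20 = 5$)
$\left(60 + - 2 \left(0 + 3\right)^{2} \left(2 + b\right)^{2}\right) \left(3138 - 1348\right) = \left(60 + - 2 \left(0 + 3\right)^{2} \left(2 + 5\right)^{2}\right) \left(3138 - 1348\right) = \left(60 + - 2 \cdot 3^{2} \cdot 7^{2}\right) 1790 = \left(60 + \left(-2\right) 9 \cdot 49\right) 1790 = \left(60 - 882\right) 1790 = \left(-822\right) 1790 = -1471380$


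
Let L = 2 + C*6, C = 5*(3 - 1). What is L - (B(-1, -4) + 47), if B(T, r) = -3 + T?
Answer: 19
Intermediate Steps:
C = 10 (C = 5*2 = 10)
L = 62 (L = 2 + 10*6 = 2 + 60 = 62)
L - (B(-1, -4) + 47) = 62 - ((-3 - 1) + 47) = 62 - (-4 + 47) = 62 - 1*43 = 62 - 43 = 19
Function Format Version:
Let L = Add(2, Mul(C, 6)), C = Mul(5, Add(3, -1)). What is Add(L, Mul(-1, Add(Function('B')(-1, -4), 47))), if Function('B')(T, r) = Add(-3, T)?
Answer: 19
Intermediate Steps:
C = 10 (C = Mul(5, 2) = 10)
L = 62 (L = Add(2, Mul(10, 6)) = Add(2, 60) = 62)
Add(L, Mul(-1, Add(Function('B')(-1, -4), 47))) = Add(62, Mul(-1, Add(Add(-3, -1), 47))) = Add(62, Mul(-1, Add(-4, 47))) = Add(62, Mul(-1, 43)) = Add(62, -43) = 19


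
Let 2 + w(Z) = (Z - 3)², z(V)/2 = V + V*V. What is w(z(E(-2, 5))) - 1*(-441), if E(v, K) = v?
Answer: 440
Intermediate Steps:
z(V) = 2*V + 2*V² (z(V) = 2*(V + V*V) = 2*(V + V²) = 2*V + 2*V²)
w(Z) = -2 + (-3 + Z)² (w(Z) = -2 + (Z - 3)² = -2 + (-3 + Z)²)
w(z(E(-2, 5))) - 1*(-441) = (-2 + (-3 + 2*(-2)*(1 - 2))²) - 1*(-441) = (-2 + (-3 + 2*(-2)*(-1))²) + 441 = (-2 + (-3 + 4)²) + 441 = (-2 + 1²) + 441 = (-2 + 1) + 441 = -1 + 441 = 440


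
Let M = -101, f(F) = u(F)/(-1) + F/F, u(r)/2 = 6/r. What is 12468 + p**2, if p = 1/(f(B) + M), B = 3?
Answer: 134853889/10816 ≈ 12468.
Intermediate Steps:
u(r) = 12/r (u(r) = 2*(6/r) = 12/r)
f(F) = 1 - 12/F (f(F) = (12/F)/(-1) + F/F = (12/F)*(-1) + 1 = -12/F + 1 = 1 - 12/F)
p = -1/104 (p = 1/((-12 + 3)/3 - 101) = 1/((1/3)*(-9) - 101) = 1/(-3 - 101) = 1/(-104) = -1/104 ≈ -0.0096154)
12468 + p**2 = 12468 + (-1/104)**2 = 12468 + 1/10816 = 134853889/10816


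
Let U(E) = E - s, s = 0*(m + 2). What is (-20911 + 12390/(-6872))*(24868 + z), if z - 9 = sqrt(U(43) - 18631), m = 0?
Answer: -1787571438907/3436 - 71856391*I*sqrt(4647)/1718 ≈ -5.2025e+8 - 2.8512e+6*I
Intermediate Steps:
s = 0 (s = 0*(0 + 2) = 0*2 = 0)
U(E) = E (U(E) = E - 1*0 = E + 0 = E)
z = 9 + 2*I*sqrt(4647) (z = 9 + sqrt(43 - 18631) = 9 + sqrt(-18588) = 9 + 2*I*sqrt(4647) ≈ 9.0 + 136.34*I)
(-20911 + 12390/(-6872))*(24868 + z) = (-20911 + 12390/(-6872))*(24868 + (9 + 2*I*sqrt(4647))) = (-20911 + 12390*(-1/6872))*(24877 + 2*I*sqrt(4647)) = (-20911 - 6195/3436)*(24877 + 2*I*sqrt(4647)) = -71856391*(24877 + 2*I*sqrt(4647))/3436 = -1787571438907/3436 - 71856391*I*sqrt(4647)/1718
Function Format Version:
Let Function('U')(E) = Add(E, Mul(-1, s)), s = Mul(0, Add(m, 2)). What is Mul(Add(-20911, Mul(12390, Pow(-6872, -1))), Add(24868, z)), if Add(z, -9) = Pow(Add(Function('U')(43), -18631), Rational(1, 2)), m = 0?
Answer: Add(Rational(-1787571438907, 3436), Mul(Rational(-71856391, 1718), I, Pow(4647, Rational(1, 2)))) ≈ Add(-5.2025e+8, Mul(-2.8512e+6, I))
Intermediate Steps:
s = 0 (s = Mul(0, Add(0, 2)) = Mul(0, 2) = 0)
Function('U')(E) = E (Function('U')(E) = Add(E, Mul(-1, 0)) = Add(E, 0) = E)
z = Add(9, Mul(2, I, Pow(4647, Rational(1, 2)))) (z = Add(9, Pow(Add(43, -18631), Rational(1, 2))) = Add(9, Pow(-18588, Rational(1, 2))) = Add(9, Mul(2, I, Pow(4647, Rational(1, 2)))) ≈ Add(9.0000, Mul(136.34, I)))
Mul(Add(-20911, Mul(12390, Pow(-6872, -1))), Add(24868, z)) = Mul(Add(-20911, Mul(12390, Pow(-6872, -1))), Add(24868, Add(9, Mul(2, I, Pow(4647, Rational(1, 2)))))) = Mul(Add(-20911, Mul(12390, Rational(-1, 6872))), Add(24877, Mul(2, I, Pow(4647, Rational(1, 2))))) = Mul(Add(-20911, Rational(-6195, 3436)), Add(24877, Mul(2, I, Pow(4647, Rational(1, 2))))) = Mul(Rational(-71856391, 3436), Add(24877, Mul(2, I, Pow(4647, Rational(1, 2))))) = Add(Rational(-1787571438907, 3436), Mul(Rational(-71856391, 1718), I, Pow(4647, Rational(1, 2))))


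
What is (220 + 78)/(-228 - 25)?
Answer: -298/253 ≈ -1.1779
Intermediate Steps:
(220 + 78)/(-228 - 25) = 298/(-253) = 298*(-1/253) = -298/253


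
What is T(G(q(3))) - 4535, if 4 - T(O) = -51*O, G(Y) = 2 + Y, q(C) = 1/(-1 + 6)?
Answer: -22094/5 ≈ -4418.8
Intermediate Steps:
q(C) = 1/5
T(O) = 4 + 51*O (T(O) = 4 - (-51)*O = 4 + 51*O)
T(G(q(3))) - 4535 = (4 + 51*(2 + 1/5)) - 4535 = (4 + 51*(11/5)) - 4535 = (4 + 561/5) - 4535 = 581/5 - 4535 = -22094/5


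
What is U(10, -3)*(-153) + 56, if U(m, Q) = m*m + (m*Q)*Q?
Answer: -29014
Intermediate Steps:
U(m, Q) = m² + m*Q² (U(m, Q) = m² + (Q*m)*Q = m² + m*Q²)
U(10, -3)*(-153) + 56 = (10*(10 + (-3)²))*(-153) + 56 = (10*(10 + 9))*(-153) + 56 = (10*19)*(-153) + 56 = 190*(-153) + 56 = -29070 + 56 = -29014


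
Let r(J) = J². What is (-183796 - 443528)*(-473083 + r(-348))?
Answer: 220804874196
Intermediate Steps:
(-183796 - 443528)*(-473083 + r(-348)) = (-183796 - 443528)*(-473083 + (-348)²) = -627324*(-473083 + 121104) = -627324*(-351979) = 220804874196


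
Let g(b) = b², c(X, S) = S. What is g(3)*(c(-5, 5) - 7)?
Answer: -18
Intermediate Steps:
g(3)*(c(-5, 5) - 7) = 3²*(5 - 7) = 9*(-2) = -18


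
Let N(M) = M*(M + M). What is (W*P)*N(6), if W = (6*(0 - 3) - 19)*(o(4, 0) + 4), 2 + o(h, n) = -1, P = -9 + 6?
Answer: 7992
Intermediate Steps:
P = -3
o(h, n) = -3 (o(h, n) = -2 - 1 = -3)
N(M) = 2*M² (N(M) = M*(2*M) = 2*M²)
W = -37 (W = (6*(0 - 3) - 19)*(-3 + 4) = (6*(-3) - 19)*1 = (-18 - 19)*1 = -37*1 = -37)
(W*P)*N(6) = (-37*(-3))*(2*6²) = 111*(2*36) = 111*72 = 7992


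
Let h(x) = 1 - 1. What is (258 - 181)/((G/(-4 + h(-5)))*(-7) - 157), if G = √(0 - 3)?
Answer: -193424/394531 - 2156*I*√3/394531 ≈ -0.49026 - 0.0094652*I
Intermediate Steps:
h(x) = 0
G = I*√3 (G = √(-3) = I*√3 ≈ 1.732*I)
(258 - 181)/((G/(-4 + h(-5)))*(-7) - 157) = (258 - 181)/(((I*√3)/(-4 + 0))*(-7) - 157) = 77/(((I*√3)/(-4))*(-7) - 157) = 77/(((I*√3)*(-¼))*(-7) - 157) = 77/(-I*√3/4*(-7) - 157) = 77/(7*I*√3/4 - 157) = 77/(-157 + 7*I*√3/4)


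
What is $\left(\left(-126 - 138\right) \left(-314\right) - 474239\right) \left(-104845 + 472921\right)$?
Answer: $-144043966068$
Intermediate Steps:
$\left(\left(-126 - 138\right) \left(-314\right) - 474239\right) \left(-104845 + 472921\right) = \left(\left(-264\right) \left(-314\right) - 474239\right) 368076 = \left(82896 - 474239\right) 368076 = \left(-391343\right) 368076 = -144043966068$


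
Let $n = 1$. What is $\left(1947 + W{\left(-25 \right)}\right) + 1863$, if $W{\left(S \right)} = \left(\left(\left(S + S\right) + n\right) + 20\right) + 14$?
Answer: $3795$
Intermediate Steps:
$W{\left(S \right)} = 35 + 2 S$ ($W{\left(S \right)} = \left(\left(\left(S + S\right) + 1\right) + 20\right) + 14 = \left(\left(2 S + 1\right) + 20\right) + 14 = \left(\left(1 + 2 S\right) + 20\right) + 14 = \left(21 + 2 S\right) + 14 = 35 + 2 S$)
$\left(1947 + W{\left(-25 \right)}\right) + 1863 = \left(1947 + \left(35 + 2 \left(-25\right)\right)\right) + 1863 = \left(1947 + \left(35 - 50\right)\right) + 1863 = \left(1947 - 15\right) + 1863 = 1932 + 1863 = 3795$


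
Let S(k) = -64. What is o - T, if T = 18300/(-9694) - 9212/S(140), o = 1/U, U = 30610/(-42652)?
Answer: -170257442457/1186933360 ≈ -143.44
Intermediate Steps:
U = -15305/21326 (U = 30610*(-1/42652) = -15305/21326 ≈ -0.71767)
o = -21326/15305 (o = 1/(-15305/21326) = -21326/15305 ≈ -1.3934)
T = 11016241/77552 (T = 18300/(-9694) - 9212/(-64) = 18300*(-1/9694) - 9212*(-1/64) = -9150/4847 + 2303/16 = 11016241/77552 ≈ 142.05)
o - T = -21326/15305 - 1*11016241/77552 = -21326/15305 - 11016241/77552 = -170257442457/1186933360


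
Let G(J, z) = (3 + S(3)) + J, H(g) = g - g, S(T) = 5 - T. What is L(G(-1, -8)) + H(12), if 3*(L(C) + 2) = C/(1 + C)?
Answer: -26/15 ≈ -1.7333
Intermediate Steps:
H(g) = 0
G(J, z) = 5 + J (G(J, z) = (3 + (5 - 1*3)) + J = (3 + (5 - 3)) + J = (3 + 2) + J = 5 + J)
L(C) = -2 + C/(3*(1 + C)) (L(C) = -2 + (C/(1 + C))/3 = -2 + C/(3*(1 + C)))
L(G(-1, -8)) + H(12) = (-6 - 5*(5 - 1))/(3*(1 + (5 - 1))) + 0 = (-6 - 5*4)/(3*(1 + 4)) + 0 = (⅓)*(-6 - 20)/5 + 0 = (⅓)*(⅕)*(-26) + 0 = -26/15 + 0 = -26/15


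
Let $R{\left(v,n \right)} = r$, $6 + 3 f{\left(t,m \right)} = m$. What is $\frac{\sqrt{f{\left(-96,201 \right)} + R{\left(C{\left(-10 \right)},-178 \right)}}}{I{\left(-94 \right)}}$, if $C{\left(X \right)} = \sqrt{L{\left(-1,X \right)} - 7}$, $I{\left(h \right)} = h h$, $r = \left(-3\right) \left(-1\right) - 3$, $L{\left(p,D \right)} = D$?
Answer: $\frac{\sqrt{65}}{8836} \approx 0.00091243$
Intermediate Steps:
$r = 0$ ($r = 3 - 3 = 0$)
$f{\left(t,m \right)} = -2 + \frac{m}{3}$
$I{\left(h \right)} = h^{2}$
$C{\left(X \right)} = \sqrt{-7 + X}$ ($C{\left(X \right)} = \sqrt{X - 7} = \sqrt{-7 + X}$)
$R{\left(v,n \right)} = 0$
$\frac{\sqrt{f{\left(-96,201 \right)} + R{\left(C{\left(-10 \right)},-178 \right)}}}{I{\left(-94 \right)}} = \frac{\sqrt{\left(-2 + \frac{1}{3} \cdot 201\right) + 0}}{\left(-94\right)^{2}} = \frac{\sqrt{\left(-2 + 67\right) + 0}}{8836} = \sqrt{65 + 0} \cdot \frac{1}{8836} = \sqrt{65} \cdot \frac{1}{8836} = \frac{\sqrt{65}}{8836}$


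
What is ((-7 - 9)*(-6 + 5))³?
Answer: 4096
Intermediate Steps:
((-7 - 9)*(-6 + 5))³ = (-16*(-1))³ = 16³ = 4096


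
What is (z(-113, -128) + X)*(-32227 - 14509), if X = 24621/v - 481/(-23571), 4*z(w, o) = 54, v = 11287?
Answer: -195234497988440/266045877 ≈ -7.3384e+5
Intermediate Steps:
z(w, o) = 27/2 (z(w, o) = (¼)*54 = 27/2)
X = 585770638/266045877 (X = 24621/11287 - 481/(-23571) = 24621*(1/11287) - 481*(-1/23571) = 24621/11287 + 481/23571 = 585770638/266045877 ≈ 2.2018)
(z(-113, -128) + X)*(-32227 - 14509) = (27/2 + 585770638/266045877)*(-32227 - 14509) = (8354779955/532091754)*(-46736) = -195234497988440/266045877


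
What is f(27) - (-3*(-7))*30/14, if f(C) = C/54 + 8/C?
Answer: -2387/54 ≈ -44.204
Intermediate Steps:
f(C) = 8/C + C/54 (f(C) = C*(1/54) + 8/C = C/54 + 8/C = 8/C + C/54)
f(27) - (-3*(-7))*30/14 = (8/27 + (1/54)*27) - (-3*(-7))*30/14 = (8*(1/27) + ½) - 21*30*(1/14) = (8/27 + ½) - 21*15/7 = 43/54 - 1*45 = 43/54 - 45 = -2387/54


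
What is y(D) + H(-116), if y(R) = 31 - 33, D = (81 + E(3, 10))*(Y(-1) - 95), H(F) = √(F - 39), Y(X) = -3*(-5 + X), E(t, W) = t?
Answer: -2 + I*√155 ≈ -2.0 + 12.45*I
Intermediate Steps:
Y(X) = 15 - 3*X
H(F) = √(-39 + F)
D = -6468 (D = (81 + 3)*((15 - 3*(-1)) - 95) = 84*((15 + 3) - 95) = 84*(18 - 95) = 84*(-77) = -6468)
y(R) = -2
y(D) + H(-116) = -2 + √(-39 - 116) = -2 + √(-155) = -2 + I*√155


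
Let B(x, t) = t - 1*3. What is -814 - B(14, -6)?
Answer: -805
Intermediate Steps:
B(x, t) = -3 + t (B(x, t) = t - 3 = -3 + t)
-814 - B(14, -6) = -814 - (-3 - 6) = -814 - 1*(-9) = -814 + 9 = -805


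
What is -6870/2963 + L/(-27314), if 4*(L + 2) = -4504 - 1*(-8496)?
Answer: -95299164/40465691 ≈ -2.3551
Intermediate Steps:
L = 996 (L = -2 + (-4504 - 1*(-8496))/4 = -2 + (-4504 + 8496)/4 = -2 + (¼)*3992 = -2 + 998 = 996)
-6870/2963 + L/(-27314) = -6870/2963 + 996/(-27314) = -6870*1/2963 + 996*(-1/27314) = -6870/2963 - 498/13657 = -95299164/40465691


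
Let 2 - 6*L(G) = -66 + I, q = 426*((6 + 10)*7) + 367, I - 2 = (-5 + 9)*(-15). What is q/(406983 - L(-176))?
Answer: 48079/406962 ≈ 0.11814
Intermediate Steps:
I = -58 (I = 2 + (-5 + 9)*(-15) = 2 + 4*(-15) = 2 - 60 = -58)
q = 48079 (q = 426*(16*7) + 367 = 426*112 + 367 = 47712 + 367 = 48079)
L(G) = 21 (L(G) = ⅓ - (-66 - 58)/6 = ⅓ - ⅙*(-124) = ⅓ + 62/3 = 21)
q/(406983 - L(-176)) = 48079/(406983 - 1*21) = 48079/(406983 - 21) = 48079/406962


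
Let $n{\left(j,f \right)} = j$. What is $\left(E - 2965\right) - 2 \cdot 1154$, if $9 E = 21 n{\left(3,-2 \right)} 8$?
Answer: $-5217$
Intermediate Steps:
$E = 56$ ($E = \frac{21 \cdot 3 \cdot 8}{9} = \frac{63 \cdot 8}{9} = \frac{1}{9} \cdot 504 = 56$)
$\left(E - 2965\right) - 2 \cdot 1154 = \left(56 - 2965\right) - 2 \cdot 1154 = \left(56 - 2965\right) - 2308 = -2909 - 2308 = -5217$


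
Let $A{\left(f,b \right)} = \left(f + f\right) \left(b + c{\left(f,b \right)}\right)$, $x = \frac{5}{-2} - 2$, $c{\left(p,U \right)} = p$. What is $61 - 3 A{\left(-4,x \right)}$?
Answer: $-143$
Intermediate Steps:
$x = - \frac{9}{2}$ ($x = 5 \left(- \frac{1}{2}\right) - 2 = - \frac{5}{2} - 2 = - \frac{9}{2} \approx -4.5$)
$A{\left(f,b \right)} = 2 f \left(b + f\right)$ ($A{\left(f,b \right)} = \left(f + f\right) \left(b + f\right) = 2 f \left(b + f\right)$)
$61 - 3 A{\left(-4,x \right)} = 61 - 3 \cdot 2 \left(-4\right) \left(- \frac{9}{2} - 4\right) = 61 - 3 \cdot 2 \left(-4\right) \left(- \frac{17}{2}\right) = 61 - 204 = -143$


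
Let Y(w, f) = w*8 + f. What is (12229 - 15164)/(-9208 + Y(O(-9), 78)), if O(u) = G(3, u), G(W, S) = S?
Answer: 2935/9202 ≈ 0.31895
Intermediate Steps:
O(u) = u
Y(w, f) = f + 8*w (Y(w, f) = 8*w + f = f + 8*w)
(12229 - 15164)/(-9208 + Y(O(-9), 78)) = (12229 - 15164)/(-9208 + (78 + 8*(-9))) = -2935/(-9208 + (78 - 72)) = -2935/(-9208 + 6) = -2935/(-9202) = -2935*(-1/9202) = 2935/9202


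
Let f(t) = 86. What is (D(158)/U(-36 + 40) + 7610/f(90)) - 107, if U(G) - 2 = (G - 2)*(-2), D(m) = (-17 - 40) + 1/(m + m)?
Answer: 271401/27176 ≈ 9.9868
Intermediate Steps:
D(m) = -57 + 1/(2*m)
U(G) = 6 - 2*G (U(G) = 2 + (G - 2)*(-2) = 2 + (-2 + G)*(-2) = 2 + (4 - 2*G) = 6 - 2*G)
(D(158)/U(-36 + 40) + 7610/f(90)) - 107 = ((-57 + (½)/158)/(6 - 2*(-36 + 40)) + 7610/86) - 107 = ((-57 + (½)*(1/158))/(6 - 2*4) + 7610*(1/86)) - 107 = ((-57 + 1/316)/(6 - 8) + 3805/43) - 107 = (-18011/316/(-2) + 3805/43) - 107 = (-18011/316*(-½) + 3805/43) - 107 = (18011/632 + 3805/43) - 107 = 3179233/27176 - 107 = 271401/27176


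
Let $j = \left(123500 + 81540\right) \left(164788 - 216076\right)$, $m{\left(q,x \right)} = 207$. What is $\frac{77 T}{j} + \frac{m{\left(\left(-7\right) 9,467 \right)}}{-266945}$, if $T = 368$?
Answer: $- \frac{2482267157}{3190020512280} \approx -0.00077813$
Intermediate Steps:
$j = -10516091520$ ($j = 205040 \left(-51288\right) = -10516091520$)
$\frac{77 T}{j} + \frac{m{\left(\left(-7\right) 9,467 \right)}}{-266945} = \frac{77 \cdot 368}{-10516091520} + \frac{207}{-266945} = 28336 \left(- \frac{1}{10516091520}\right) + 207 \left(- \frac{1}{266945}\right) = - \frac{161}{59750520} - \frac{207}{266945} = - \frac{2482267157}{3190020512280}$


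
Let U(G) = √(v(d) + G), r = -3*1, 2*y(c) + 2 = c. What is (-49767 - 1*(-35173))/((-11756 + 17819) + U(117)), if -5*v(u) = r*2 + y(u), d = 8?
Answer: -147472370/61266419 + 204316*√15/183799257 ≈ -2.4028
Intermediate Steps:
y(c) = -1 + c/2
r = -3
v(u) = 7/5 - u/10 (v(u) = -(-3*2 + (-1 + u/2))/5 = -(-6 + (-1 + u/2))/5 = -(-7 + u/2)/5 = 7/5 - u/10)
U(G) = √(⅗ + G) (U(G) = √((7/5 - ⅒*8) + G) = √((7/5 - ⅘) + G) = √(⅗ + G))
(-49767 - 1*(-35173))/((-11756 + 17819) + U(117)) = (-49767 - 1*(-35173))/((-11756 + 17819) + √(15 + 25*117)/5) = (-49767 + 35173)/(6063 + √(15 + 2925)/5) = -14594/(6063 + √2940/5) = -14594/(6063 + (14*√15)/5) = -14594/(6063 + 14*√15/5)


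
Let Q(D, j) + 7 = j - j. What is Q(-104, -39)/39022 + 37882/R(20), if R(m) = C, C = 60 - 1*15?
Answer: 1478231089/1755990 ≈ 841.82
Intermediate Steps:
Q(D, j) = -7 (Q(D, j) = -7 + (j - j) = -7 + 0 = -7)
C = 45 (C = 60 - 15 = 45)
R(m) = 45
Q(-104, -39)/39022 + 37882/R(20) = -7/39022 + 37882/45 = 1478231089/1755990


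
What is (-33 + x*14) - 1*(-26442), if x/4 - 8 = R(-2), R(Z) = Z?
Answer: 26745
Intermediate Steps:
x = 24 (x = 32 + 4*(-2) = 32 - 8 = 24)
(-33 + x*14) - 1*(-26442) = (-33 + 24*14) - 1*(-26442) = (-33 + 336) + 26442 = 303 + 26442 = 26745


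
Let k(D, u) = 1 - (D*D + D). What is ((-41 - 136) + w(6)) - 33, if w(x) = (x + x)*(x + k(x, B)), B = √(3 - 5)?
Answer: -630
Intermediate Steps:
B = I*√2 (B = √(-2) = I*√2 ≈ 1.4142*I)
k(D, u) = 1 - D - D² (k(D, u) = 1 - (D² + D) = 1 - (D + D²) = 1 + (-D - D²) = 1 - D - D²)
w(x) = 2*x*(1 - x²) (w(x) = (x + x)*(x + (1 - x - x²)) = (2*x)*(1 - x²) = 2*x*(1 - x²))
((-41 - 136) + w(6)) - 33 = ((-41 - 136) + 2*6*(1 - 1*6²)) - 33 = (-177 + 2*6*(1 - 1*36)) - 33 = (-177 + 2*6*(1 - 36)) - 33 = (-177 + 2*6*(-35)) - 33 = (-177 - 420) - 33 = -597 - 33 = -630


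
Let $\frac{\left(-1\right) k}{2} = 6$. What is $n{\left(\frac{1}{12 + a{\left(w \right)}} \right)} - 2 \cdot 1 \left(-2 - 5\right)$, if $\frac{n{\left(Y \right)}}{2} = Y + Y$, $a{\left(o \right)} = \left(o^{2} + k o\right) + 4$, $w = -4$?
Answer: $\frac{281}{20} \approx 14.05$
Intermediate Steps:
$k = -12$ ($k = \left(-2\right) 6 = -12$)
$a{\left(o \right)} = 4 + o^{2} - 12 o$ ($a{\left(o \right)} = \left(o^{2} - 12 o\right) + 4 = 4 + o^{2} - 12 o$)
$n{\left(Y \right)} = 4 Y$ ($n{\left(Y \right)} = 2 \left(Y + Y\right) = 2 \cdot 2 Y = 4 Y$)
$n{\left(\frac{1}{12 + a{\left(w \right)}} \right)} - 2 \cdot 1 \left(-2 - 5\right) = \frac{4}{12 + \left(4 + \left(-4\right)^{2} - -48\right)} - 2 \cdot 1 \left(-2 - 5\right) = \frac{4}{12 + \left(4 + 16 + 48\right)} - 2 \left(-2 - 5\right) = \frac{4}{12 + 68} - 2 \left(-7\right) = \frac{4}{80} - -14 = 4 \cdot \frac{1}{80} + 14 = \frac{1}{20} + 14 = \frac{281}{20}$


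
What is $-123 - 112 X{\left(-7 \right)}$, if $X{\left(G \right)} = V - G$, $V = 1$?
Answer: $-1019$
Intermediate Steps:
$X{\left(G \right)} = 1 - G$
$-123 - 112 X{\left(-7 \right)} = -123 - 112 \left(1 - -7\right) = -123 - 112 \left(1 + 7\right) = -123 - 896 = -1019$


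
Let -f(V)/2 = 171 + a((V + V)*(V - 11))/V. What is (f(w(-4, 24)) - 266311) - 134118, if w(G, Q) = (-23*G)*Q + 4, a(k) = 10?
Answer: -221626368/553 ≈ -4.0077e+5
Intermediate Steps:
w(G, Q) = 4 - 23*G*Q (w(G, Q) = -23*G*Q + 4 = 4 - 23*G*Q)
f(V) = -342 - 20/V (f(V) = -2*(171 + 10/V) = -342 - 20/V)
(f(w(-4, 24)) - 266311) - 134118 = ((-342 - 20/(4 - 23*(-4)*24)) - 266311) - 134118 = ((-342 - 20/(4 + 2208)) - 266311) - 134118 = ((-342 - 20/2212) - 266311) - 134118 = ((-342 - 20*1/2212) - 266311) - 134118 = ((-342 - 5/553) - 266311) - 134118 = (-189131/553 - 266311) - 134118 = -147459114/553 - 134118 = -221626368/553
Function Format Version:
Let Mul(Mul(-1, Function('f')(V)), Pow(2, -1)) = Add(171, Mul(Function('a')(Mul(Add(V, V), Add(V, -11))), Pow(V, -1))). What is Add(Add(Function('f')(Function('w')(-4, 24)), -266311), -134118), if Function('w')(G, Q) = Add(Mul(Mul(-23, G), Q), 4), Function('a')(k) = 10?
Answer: Rational(-221626368, 553) ≈ -4.0077e+5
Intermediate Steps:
Function('w')(G, Q) = Add(4, Mul(-23, G, Q)) (Function('w')(G, Q) = Add(Mul(-23, G, Q), 4) = Add(4, Mul(-23, G, Q)))
Function('f')(V) = Add(-342, Mul(-20, Pow(V, -1))) (Function('f')(V) = Mul(-2, Add(171, Mul(10, Pow(V, -1)))) = Add(-342, Mul(-20, Pow(V, -1))))
Add(Add(Function('f')(Function('w')(-4, 24)), -266311), -134118) = Add(Add(Add(-342, Mul(-20, Pow(Add(4, Mul(-23, -4, 24)), -1))), -266311), -134118) = Add(Add(Add(-342, Mul(-20, Pow(Add(4, 2208), -1))), -266311), -134118) = Add(Add(Add(-342, Mul(-20, Pow(2212, -1))), -266311), -134118) = Add(Add(Add(-342, Mul(-20, Rational(1, 2212))), -266311), -134118) = Add(Add(Add(-342, Rational(-5, 553)), -266311), -134118) = Add(Add(Rational(-189131, 553), -266311), -134118) = Add(Rational(-147459114, 553), -134118) = Rational(-221626368, 553)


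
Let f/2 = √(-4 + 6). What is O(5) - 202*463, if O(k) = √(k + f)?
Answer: -93526 + √(5 + 2*√2) ≈ -93523.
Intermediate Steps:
f = 2*√2 (f = 2*√(-4 + 6) = 2*√2 ≈ 2.8284)
O(k) = √(k + 2*√2)
O(5) - 202*463 = √(5 + 2*√2) - 202*463 = √(5 + 2*√2) - 93526 = -93526 + √(5 + 2*√2)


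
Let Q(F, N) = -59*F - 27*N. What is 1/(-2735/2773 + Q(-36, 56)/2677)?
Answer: -7423321/5624519 ≈ -1.3198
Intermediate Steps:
1/(-2735/2773 + Q(-36, 56)/2677) = 1/(-2735/2773 + (-59*(-36) - 27*56)/2677) = 1/(-2735*1/2773 + (2124 - 1512)*(1/2677)) = 1/(-2735/2773 + 612*(1/2677)) = 1/(-2735/2773 + 612/2677) = 1/(-5624519/7423321) = -7423321/5624519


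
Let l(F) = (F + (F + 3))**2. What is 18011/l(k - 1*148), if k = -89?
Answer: 18011/221841 ≈ 0.081189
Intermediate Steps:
l(F) = (3 + 2*F)**2 (l(F) = (F + (3 + F))**2 = (3 + 2*F)**2)
18011/l(k - 1*148) = 18011/((3 + 2*(-89 - 1*148))**2) = 18011/((3 + 2*(-89 - 148))**2) = 18011/((3 + 2*(-237))**2) = 18011/((3 - 474)**2) = 18011/((-471)**2) = 18011/221841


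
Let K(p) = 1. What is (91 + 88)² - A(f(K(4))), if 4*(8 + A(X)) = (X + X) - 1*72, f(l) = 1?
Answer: 64133/2 ≈ 32067.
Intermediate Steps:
A(X) = -26 + X/2 (A(X) = -8 + ((X + X) - 1*72)/4 = -8 + (2*X - 72)/4 = -8 + (-72 + 2*X)/4 = -8 + (-18 + X/2) = -26 + X/2)
(91 + 88)² - A(f(K(4))) = (91 + 88)² - (-26 + (½)*1) = 179² - (-26 + ½) = 32041 - 1*(-51/2) = 32041 + 51/2 = 64133/2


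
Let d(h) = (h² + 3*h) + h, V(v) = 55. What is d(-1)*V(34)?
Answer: -165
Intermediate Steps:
d(h) = h² + 4*h
d(-1)*V(34) = -(4 - 1)*55 = -1*3*55 = -3*55 = -165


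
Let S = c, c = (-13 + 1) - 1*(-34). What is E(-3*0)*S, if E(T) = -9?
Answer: -198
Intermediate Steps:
c = 22 (c = -12 + 34 = 22)
S = 22
E(-3*0)*S = -9*22 = -198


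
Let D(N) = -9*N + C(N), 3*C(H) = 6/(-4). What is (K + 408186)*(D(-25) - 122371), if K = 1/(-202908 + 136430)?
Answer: -6628985562257751/132956 ≈ -4.9858e+10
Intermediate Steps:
C(H) = -½ (C(H) = (6/(-4))/3 = (6*(-¼))/3 = (⅓)*(-3/2) = -½)
K = -1/66478 (K = 1/(-66478) = -1/66478 ≈ -1.5043e-5)
D(N) = -½ - 9*N (D(N) = -9*N - ½ = -½ - 9*N)
(K + 408186)*(D(-25) - 122371) = (-1/66478 + 408186)*((-½ - 9*(-25)) - 122371) = 27135388907*((-½ + 225) - 122371)/66478 = 27135388907*(449/2 - 122371)/66478 = (27135388907/66478)*(-244293/2) = -6628985562257751/132956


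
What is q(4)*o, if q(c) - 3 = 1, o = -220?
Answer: -880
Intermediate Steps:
q(c) = 4 (q(c) = 3 + 1 = 4)
q(4)*o = 4*(-220) = -880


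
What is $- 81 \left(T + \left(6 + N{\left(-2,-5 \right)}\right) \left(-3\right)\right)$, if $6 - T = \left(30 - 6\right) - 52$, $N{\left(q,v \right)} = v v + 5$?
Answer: $5994$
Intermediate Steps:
$N{\left(q,v \right)} = 5 + v^{2}$ ($N{\left(q,v \right)} = v^{2} + 5 = 5 + v^{2}$)
$T = 34$ ($T = 6 - \left(\left(30 - 6\right) - 52\right) = 6 - \left(24 - 52\right) = 6 - -28 = 6 + 28 = 34$)
$- 81 \left(T + \left(6 + N{\left(-2,-5 \right)}\right) \left(-3\right)\right) = - 81 \left(34 + \left(6 + \left(5 + \left(-5\right)^{2}\right)\right) \left(-3\right)\right) = - 81 \left(34 + \left(6 + \left(5 + 25\right)\right) \left(-3\right)\right) = - 81 \left(34 + \left(6 + 30\right) \left(-3\right)\right) = - 81 \left(34 + 36 \left(-3\right)\right) = - 81 \left(34 - 108\right) = \left(-81\right) \left(-74\right) = 5994$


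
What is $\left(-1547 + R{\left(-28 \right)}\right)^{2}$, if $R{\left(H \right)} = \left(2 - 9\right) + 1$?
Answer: $2411809$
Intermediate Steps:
$R{\left(H \right)} = -6$ ($R{\left(H \right)} = -7 + 1 = -6$)
$\left(-1547 + R{\left(-28 \right)}\right)^{2} = \left(-1547 - 6\right)^{2} = \left(-1553\right)^{2} = 2411809$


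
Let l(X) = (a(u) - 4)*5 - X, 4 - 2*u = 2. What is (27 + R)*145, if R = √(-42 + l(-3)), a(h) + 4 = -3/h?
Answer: 3915 + 145*I*√94 ≈ 3915.0 + 1405.8*I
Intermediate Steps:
u = 1 (u = 2 - ½*2 = 2 - 1 = 1)
a(h) = -4 - 3/h
l(X) = -55 - X (l(X) = ((-4 - 3/1) - 4)*5 - X = ((-4 - 3*1) - 4)*5 - X = ((-4 - 3) - 4)*5 - X = (-7 - 4)*5 - X = -11*5 - X = -55 - X)
R = I*√94 (R = √(-42 + (-55 - 1*(-3))) = √(-42 + (-55 + 3)) = √(-42 - 52) = √(-94) = I*√94 ≈ 9.6954*I)
(27 + R)*145 = (27 + I*√94)*145 = 3915 + 145*I*√94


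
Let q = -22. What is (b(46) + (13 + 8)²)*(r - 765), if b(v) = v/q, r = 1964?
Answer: 526252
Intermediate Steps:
b(v) = -v/22 (b(v) = v/(-22) = v*(-1/22) = -v/22)
(b(46) + (13 + 8)²)*(r - 765) = (-1/22*46 + (13 + 8)²)*(1964 - 765) = (-23/11 + 21²)*1199 = (-23/11 + 441)*1199 = (4828/11)*1199 = 526252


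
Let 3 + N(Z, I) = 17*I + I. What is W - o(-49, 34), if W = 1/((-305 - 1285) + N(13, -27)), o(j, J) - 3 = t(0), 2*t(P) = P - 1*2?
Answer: -4159/2079 ≈ -2.0005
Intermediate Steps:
t(P) = -1 + P/2 (t(P) = (P - 1*2)/2 = (P - 2)/2 = (-2 + P)/2 = -1 + P/2)
o(j, J) = 2 (o(j, J) = 3 + (-1 + (1/2)*0) = 3 + (-1 + 0) = 3 - 1 = 2)
N(Z, I) = -3 + 18*I (N(Z, I) = -3 + (17*I + I) = -3 + 18*I)
W = -1/2079 (W = 1/((-305 - 1285) + (-3 + 18*(-27))) = 1/(-1590 + (-3 - 486)) = 1/(-1590 - 489) = 1/(-2079) = -1/2079 ≈ -0.00048100)
W - o(-49, 34) = -1/2079 - 1*2 = -1/2079 - 2 = -4159/2079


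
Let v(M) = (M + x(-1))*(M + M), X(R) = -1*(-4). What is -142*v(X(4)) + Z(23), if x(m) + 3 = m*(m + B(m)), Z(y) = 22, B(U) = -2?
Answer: -4522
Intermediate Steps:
X(R) = 4
x(m) = -3 + m*(-2 + m) (x(m) = -3 + m*(m - 2) = -3 + m*(-2 + m))
v(M) = 2*M² (v(M) = (M + (-3 + (-1)² - 2*(-1)))*(M + M) = (M + (-3 + 1 + 2))*(2*M) = (M + 0)*(2*M) = M*(2*M) = 2*M²)
-142*v(X(4)) + Z(23) = -284*4² + 22 = -284*16 + 22 = -142*32 + 22 = -4544 + 22 = -4522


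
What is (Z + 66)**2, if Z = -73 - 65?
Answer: 5184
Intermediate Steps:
Z = -138
(Z + 66)**2 = (-138 + 66)**2 = (-72)**2 = 5184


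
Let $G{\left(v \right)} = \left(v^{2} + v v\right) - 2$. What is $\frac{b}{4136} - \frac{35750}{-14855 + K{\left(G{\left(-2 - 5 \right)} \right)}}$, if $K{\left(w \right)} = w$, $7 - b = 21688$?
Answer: $- \frac{15647989}{5549384} \approx -2.8198$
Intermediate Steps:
$b = -21681$ ($b = 7 - 21688 = -21681$)
$G{\left(v \right)} = -2 + 2 v^{2}$ ($G{\left(v \right)} = \left(v^{2} + v^{2}\right) - 2 = 2 v^{2} - 2 = -2 + 2 v^{2}$)
$\frac{b}{4136} - \frac{35750}{-14855 + K{\left(G{\left(-2 - 5 \right)} \right)}} = - \frac{21681}{4136} - \frac{35750}{-14855 - \left(2 - 2 \left(-2 - 5\right)^{2}\right)} = \left(-21681\right) \frac{1}{4136} - \frac{35750}{-14855 - \left(2 - 2 \left(-7\right)^{2}\right)} = - \frac{1971}{376} - \frac{35750}{-14855 + \left(-2 + 2 \cdot 49\right)} = - \frac{1971}{376} - \frac{35750}{-14855 + \left(-2 + 98\right)} = - \frac{1971}{376} - \frac{35750}{-14855 + 96} = - \frac{1971}{376} - \frac{35750}{-14759} = - \frac{1971}{376} - - \frac{35750}{14759} = - \frac{1971}{376} + \frac{35750}{14759} = - \frac{15647989}{5549384}$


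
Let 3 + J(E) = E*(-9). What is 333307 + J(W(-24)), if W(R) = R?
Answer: 333520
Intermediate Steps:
J(E) = -3 - 9*E (J(E) = -3 + E*(-9) = -3 - 9*E)
333307 + J(W(-24)) = 333307 + (-3 - 9*(-24)) = 333307 + (-3 + 216) = 333307 + 213 = 333520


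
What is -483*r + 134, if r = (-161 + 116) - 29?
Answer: 35876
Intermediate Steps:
r = -74 (r = -45 - 29 = -74)
-483*r + 134 = -483*(-74) + 134 = 35742 + 134 = 35876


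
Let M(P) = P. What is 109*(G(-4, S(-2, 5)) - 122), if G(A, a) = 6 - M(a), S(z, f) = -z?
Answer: -12862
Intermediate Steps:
G(A, a) = 6 - a
109*(G(-4, S(-2, 5)) - 122) = 109*((6 - (-1)*(-2)) - 122) = 109*((6 - 1*2) - 122) = 109*((6 - 2) - 122) = 109*(4 - 122) = 109*(-118) = -12862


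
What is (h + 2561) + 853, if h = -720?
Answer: 2694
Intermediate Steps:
(h + 2561) + 853 = (-720 + 2561) + 853 = 1841 + 853 = 2694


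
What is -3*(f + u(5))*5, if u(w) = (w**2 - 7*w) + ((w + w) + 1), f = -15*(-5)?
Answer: -1140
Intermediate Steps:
f = 75
u(w) = 1 + w**2 - 5*w (u(w) = (w**2 - 7*w) + (2*w + 1) = (w**2 - 7*w) + (1 + 2*w) = 1 + w**2 - 5*w)
-3*(f + u(5))*5 = -3*(75 + (1 + 5**2 - 5*5))*5 = -3*(75 + (1 + 25 - 25))*5 = -3*(75 + 1)*5 = -3*76*5 = -228*5 = -1140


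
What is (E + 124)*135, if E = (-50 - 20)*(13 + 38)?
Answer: -465210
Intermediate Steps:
E = -3570 (E = -70*51 = -3570)
(E + 124)*135 = (-3570 + 124)*135 = -3446*135 = -465210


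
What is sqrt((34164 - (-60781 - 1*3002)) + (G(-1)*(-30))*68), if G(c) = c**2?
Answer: sqrt(95907) ≈ 309.69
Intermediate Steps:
sqrt((34164 - (-60781 - 1*3002)) + (G(-1)*(-30))*68) = sqrt((34164 - (-60781 - 1*3002)) + ((-1)**2*(-30))*68) = sqrt((34164 - (-60781 - 3002)) + (1*(-30))*68) = sqrt((34164 - 1*(-63783)) - 30*68) = sqrt((34164 + 63783) - 2040) = sqrt(97947 - 2040) = sqrt(95907)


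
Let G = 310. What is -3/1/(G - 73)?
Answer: -711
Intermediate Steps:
-3/1/(G - 73) = -3/1/(310 - 73) = -3/1/237 = -3/(1/237) = 237*(-3) = -711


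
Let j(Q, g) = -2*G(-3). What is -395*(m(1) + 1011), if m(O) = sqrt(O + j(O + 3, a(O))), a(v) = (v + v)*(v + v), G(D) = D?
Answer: -399345 - 395*sqrt(7) ≈ -4.0039e+5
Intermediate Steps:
a(v) = 4*v**2 (a(v) = (2*v)*(2*v) = 4*v**2)
j(Q, g) = 6 (j(Q, g) = -2*(-3) = 6)
m(O) = sqrt(6 + O) (m(O) = sqrt(O + 6) = sqrt(6 + O))
-395*(m(1) + 1011) = -395*(sqrt(6 + 1) + 1011) = -395*(sqrt(7) + 1011) = -395*(1011 + sqrt(7)) = -399345 - 395*sqrt(7)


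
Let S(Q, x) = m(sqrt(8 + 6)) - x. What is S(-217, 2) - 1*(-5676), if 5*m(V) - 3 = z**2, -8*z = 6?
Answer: 453977/80 ≈ 5674.7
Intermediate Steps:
z = -3/4 (z = -1/8*6 = -3/4 ≈ -0.75000)
m(V) = 57/80 (m(V) = 3/5 + (-3/4)**2/5 = 3/5 + (1/5)*(9/16) = 3/5 + 9/80 = 57/80)
S(Q, x) = 57/80 - x
S(-217, 2) - 1*(-5676) = (57/80 - 1*2) - 1*(-5676) = (57/80 - 2) + 5676 = -103/80 + 5676 = 453977/80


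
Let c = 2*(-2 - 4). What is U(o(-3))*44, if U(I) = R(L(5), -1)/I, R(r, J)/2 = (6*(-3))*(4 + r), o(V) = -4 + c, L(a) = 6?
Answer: 990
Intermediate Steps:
c = -12 (c = 2*(-6) = -12)
o(V) = -16 (o(V) = -4 - 12 = -16)
R(r, J) = -144 - 36*r (R(r, J) = 2*((6*(-3))*(4 + r)) = 2*(-18*(4 + r)) = 2*(-72 - 18*r) = -144 - 36*r)
U(I) = -360/I (U(I) = (-144 - 36*6)/I = (-144 - 216)/I = -360/I)
U(o(-3))*44 = -360/(-16)*44 = -360*(-1/16)*44 = (45/2)*44 = 990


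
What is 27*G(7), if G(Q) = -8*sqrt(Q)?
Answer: -216*sqrt(7) ≈ -571.48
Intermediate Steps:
27*G(7) = 27*(-8*sqrt(7)) = -216*sqrt(7)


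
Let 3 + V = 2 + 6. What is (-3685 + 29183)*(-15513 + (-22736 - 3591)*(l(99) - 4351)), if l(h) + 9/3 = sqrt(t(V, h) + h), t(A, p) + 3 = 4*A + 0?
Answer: 2922383023010 - 1342571692*sqrt(29) ≈ 2.9152e+12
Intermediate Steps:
V = 5 (V = -3 + (2 + 6) = -3 + 8 = 5)
t(A, p) = -3 + 4*A (t(A, p) = -3 + (4*A + 0) = -3 + 4*A)
l(h) = -3 + sqrt(17 + h) (l(h) = -3 + sqrt((-3 + 4*5) + h) = -3 + sqrt((-3 + 20) + h) = -3 + sqrt(17 + h))
(-3685 + 29183)*(-15513 + (-22736 - 3591)*(l(99) - 4351)) = (-3685 + 29183)*(-15513 + (-22736 - 3591)*((-3 + sqrt(17 + 99)) - 4351)) = 25498*(-15513 - 26327*((-3 + sqrt(116)) - 4351)) = 25498*(-15513 - 26327*((-3 + 2*sqrt(29)) - 4351)) = 25498*(-15513 - 26327*(-4354 + 2*sqrt(29))) = 25498*(-15513 + (114627758 - 52654*sqrt(29))) = 25498*(114612245 - 52654*sqrt(29)) = 2922383023010 - 1342571692*sqrt(29)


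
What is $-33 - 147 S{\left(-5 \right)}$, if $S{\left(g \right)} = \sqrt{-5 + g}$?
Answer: $-33 - 147 i \sqrt{10} \approx -33.0 - 464.85 i$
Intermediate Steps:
$-33 - 147 S{\left(-5 \right)} = -33 - 147 \sqrt{-5 - 5} = -33 - 147 \sqrt{-10} = -33 - 147 i \sqrt{10}$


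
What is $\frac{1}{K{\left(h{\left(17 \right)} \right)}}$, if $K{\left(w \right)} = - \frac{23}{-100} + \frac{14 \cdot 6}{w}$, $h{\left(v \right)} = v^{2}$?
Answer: $\frac{28900}{15047} \approx 1.9206$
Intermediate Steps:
$K{\left(w \right)} = \frac{23}{100} + \frac{84}{w}$ ($K{\left(w \right)} = \left(-23\right) \left(- \frac{1}{100}\right) + \frac{84}{w} = \frac{23}{100} + \frac{84}{w}$)
$\frac{1}{K{\left(h{\left(17 \right)} \right)}} = \frac{1}{\frac{23}{100} + \frac{84}{17^{2}}} = \frac{1}{\frac{23}{100} + \frac{84}{289}} = \frac{1}{\frac{15047}{28900}} = \frac{28900}{15047}$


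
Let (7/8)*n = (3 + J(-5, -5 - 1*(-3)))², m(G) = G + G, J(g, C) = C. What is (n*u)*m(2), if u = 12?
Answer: 384/7 ≈ 54.857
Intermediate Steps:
m(G) = 2*G
n = 8/7 (n = 8*(3 + (-5 - 1*(-3)))²/7 = 8*(3 + (-5 + 3))²/7 = 8*(3 - 2)²/7 = (8/7)*1² = (8/7)*1 = 8/7 ≈ 1.1429)
(n*u)*m(2) = ((8/7)*12)*(2*2) = (96/7)*4 = 384/7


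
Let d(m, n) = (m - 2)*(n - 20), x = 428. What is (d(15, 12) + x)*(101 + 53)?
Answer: 49896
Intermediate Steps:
d(m, n) = (-20 + n)*(-2 + m) (d(m, n) = (-2 + m)*(-20 + n) = (-20 + n)*(-2 + m))
(d(15, 12) + x)*(101 + 53) = ((40 - 20*15 - 2*12 + 15*12) + 428)*(101 + 53) = ((40 - 300 - 24 + 180) + 428)*154 = (-104 + 428)*154 = 324*154 = 49896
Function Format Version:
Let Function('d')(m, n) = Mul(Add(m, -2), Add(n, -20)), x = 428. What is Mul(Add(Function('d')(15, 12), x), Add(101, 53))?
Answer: 49896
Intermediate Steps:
Function('d')(m, n) = Mul(Add(-20, n), Add(-2, m)) (Function('d')(m, n) = Mul(Add(-2, m), Add(-20, n)) = Mul(Add(-20, n), Add(-2, m)))
Mul(Add(Function('d')(15, 12), x), Add(101, 53)) = Mul(Add(Add(40, Mul(-20, 15), Mul(-2, 12), Mul(15, 12)), 428), Add(101, 53)) = Mul(Add(Add(40, -300, -24, 180), 428), 154) = Mul(Add(-104, 428), 154) = Mul(324, 154) = 49896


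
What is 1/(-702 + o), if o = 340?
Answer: -1/362 ≈ -0.0027624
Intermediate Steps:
1/(-702 + o) = 1/(-702 + 340) = 1/(-362) = -1/362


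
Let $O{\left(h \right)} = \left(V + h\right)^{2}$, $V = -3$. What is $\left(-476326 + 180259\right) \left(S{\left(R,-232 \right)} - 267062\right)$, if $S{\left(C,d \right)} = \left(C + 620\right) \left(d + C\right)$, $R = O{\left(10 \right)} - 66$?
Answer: $123521817003$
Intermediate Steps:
$O{\left(h \right)} = \left(-3 + h\right)^{2}$
$R = -17$ ($R = \left(-3 + 10\right)^{2} - 66 = 7^{2} - 66 = 49 - 66 = -17$)
$S{\left(C,d \right)} = \left(620 + C\right) \left(C + d\right)$
$\left(-476326 + 180259\right) \left(S{\left(R,-232 \right)} - 267062\right) = \left(-476326 + 180259\right) \left(\left(\left(-17\right)^{2} + 620 \left(-17\right) + 620 \left(-232\right) - -3944\right) - 267062\right) = - 296067 \left(\left(289 - 10540 - 143840 + 3944\right) - 267062\right) = - 296067 \left(-150147 - 267062\right) = \left(-296067\right) \left(-417209\right) = 123521817003$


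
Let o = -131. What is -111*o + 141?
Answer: 14682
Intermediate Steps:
-111*o + 141 = -111*(-131) + 141 = 14541 + 141 = 14682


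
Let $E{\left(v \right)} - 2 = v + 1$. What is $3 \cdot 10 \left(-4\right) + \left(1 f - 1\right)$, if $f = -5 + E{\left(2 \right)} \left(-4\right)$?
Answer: $-146$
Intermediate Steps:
$E{\left(v \right)} = 3 + v$ ($E{\left(v \right)} = 2 + \left(v + 1\right) = 2 + \left(1 + v\right) = 3 + v$)
$f = -25$ ($f = -5 + \left(3 + 2\right) \left(-4\right) = -5 + 5 \left(-4\right) = -5 - 20 = -25$)
$3 \cdot 10 \left(-4\right) + \left(1 f - 1\right) = 3 \cdot 10 \left(-4\right) + \left(1 \left(-25\right) - 1\right) = 30 \left(-4\right) - 26 = -120 - 26 = -146$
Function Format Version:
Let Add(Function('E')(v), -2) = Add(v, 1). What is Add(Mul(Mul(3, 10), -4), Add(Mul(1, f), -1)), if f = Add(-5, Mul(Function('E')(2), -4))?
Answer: -146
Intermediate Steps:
Function('E')(v) = Add(3, v) (Function('E')(v) = Add(2, Add(v, 1)) = Add(2, Add(1, v)) = Add(3, v))
f = -25 (f = Add(-5, Mul(Add(3, 2), -4)) = Add(-5, Mul(5, -4)) = Add(-5, -20) = -25)
Add(Mul(Mul(3, 10), -4), Add(Mul(1, f), -1)) = Add(Mul(Mul(3, 10), -4), Add(Mul(1, -25), -1)) = Add(Mul(30, -4), Add(-25, -1)) = Add(-120, -26) = -146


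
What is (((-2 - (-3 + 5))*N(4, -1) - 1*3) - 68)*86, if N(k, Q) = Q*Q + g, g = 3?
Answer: -7482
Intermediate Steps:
N(k, Q) = 3 + Q**2 (N(k, Q) = Q*Q + 3 = Q**2 + 3 = 3 + Q**2)
(((-2 - (-3 + 5))*N(4, -1) - 1*3) - 68)*86 = (((-2 - (-3 + 5))*(3 + (-1)**2) - 1*3) - 68)*86 = (((-2 - 1*2)*(3 + 1) - 3) - 68)*86 = (((-2 - 2)*4 - 3) - 68)*86 = ((-4*4 - 3) - 68)*86 = ((-16 - 3) - 68)*86 = (-19 - 68)*86 = -87*86 = -7482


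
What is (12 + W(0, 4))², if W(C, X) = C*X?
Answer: 144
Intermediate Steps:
(12 + W(0, 4))² = (12 + 0*4)² = (12 + 0)² = 12² = 144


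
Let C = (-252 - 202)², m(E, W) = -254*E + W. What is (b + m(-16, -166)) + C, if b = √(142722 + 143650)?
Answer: 210014 + 2*√71593 ≈ 2.1055e+5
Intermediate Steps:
m(E, W) = W - 254*E
b = 2*√71593 (b = √286372 = 2*√71593 ≈ 535.14)
C = 206116 (C = (-454)² = 206116)
(b + m(-16, -166)) + C = (2*√71593 + (-166 - 254*(-16))) + 206116 = (2*√71593 + (-166 + 4064)) + 206116 = (2*√71593 + 3898) + 206116 = (3898 + 2*√71593) + 206116 = 210014 + 2*√71593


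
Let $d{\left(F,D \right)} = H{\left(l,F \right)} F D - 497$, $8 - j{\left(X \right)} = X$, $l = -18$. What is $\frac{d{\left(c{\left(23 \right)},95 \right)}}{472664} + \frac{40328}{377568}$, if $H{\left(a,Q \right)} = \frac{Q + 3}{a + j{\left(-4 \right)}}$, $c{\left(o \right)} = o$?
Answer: $\frac{239046919}{2788481268} \approx 0.085726$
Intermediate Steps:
$j{\left(X \right)} = 8 - X$
$H{\left(a,Q \right)} = \frac{3 + Q}{12 + a}$ ($H{\left(a,Q \right)} = \frac{Q + 3}{a + \left(8 - -4\right)} = \frac{3 + Q}{a + \left(8 + 4\right)} = \frac{3 + Q}{a + 12} = \frac{3 + Q}{12 + a}$)
$d{\left(F,D \right)} = -497 + D F \left(- \frac{1}{2} - \frac{F}{6}\right)$ ($d{\left(F,D \right)} = \frac{3 + F}{12 - 18} F D - 497 = \frac{3 + F}{-6} F D - 497 = - \frac{3 + F}{6} F D - 497 = \left(- \frac{1}{2} - \frac{F}{6}\right) F D - 497 = F \left(- \frac{1}{2} - \frac{F}{6}\right) D - 497 = D F \left(- \frac{1}{2} - \frac{F}{6}\right) - 497 = -497 + D F \left(- \frac{1}{2} - \frac{F}{6}\right)$)
$\frac{d{\left(c{\left(23 \right)},95 \right)}}{472664} + \frac{40328}{377568} = \frac{-497 - \frac{95}{6} \cdot 23 \left(3 + 23\right)}{472664} + \frac{40328}{377568} = \left(-497 - \frac{95}{6} \cdot 23 \cdot 26\right) \frac{1}{472664} + 40328 \cdot \frac{1}{377568} = \left(-497 - \frac{28405}{3}\right) \frac{1}{472664} + \frac{5041}{47196} = \left(- \frac{29896}{3}\right) \frac{1}{472664} + \frac{5041}{47196} = - \frac{3737}{177249} + \frac{5041}{47196} = \frac{239046919}{2788481268}$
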